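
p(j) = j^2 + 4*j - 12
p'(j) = 2*j + 4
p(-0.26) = -12.97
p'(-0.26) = 3.48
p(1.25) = -5.44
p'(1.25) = 6.50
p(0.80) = -8.16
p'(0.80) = 5.60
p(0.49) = -9.80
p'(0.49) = 4.98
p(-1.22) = -15.39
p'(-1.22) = 1.56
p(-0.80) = -14.56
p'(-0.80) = 2.40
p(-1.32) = -15.54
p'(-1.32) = 1.36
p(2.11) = 0.89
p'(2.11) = 8.22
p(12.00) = 180.00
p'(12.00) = 28.00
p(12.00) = 180.00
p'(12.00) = 28.00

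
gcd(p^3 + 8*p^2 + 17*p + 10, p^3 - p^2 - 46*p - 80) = p^2 + 7*p + 10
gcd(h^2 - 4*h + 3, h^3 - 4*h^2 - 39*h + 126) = h - 3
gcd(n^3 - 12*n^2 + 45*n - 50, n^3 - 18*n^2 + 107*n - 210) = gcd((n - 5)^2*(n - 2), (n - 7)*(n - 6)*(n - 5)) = n - 5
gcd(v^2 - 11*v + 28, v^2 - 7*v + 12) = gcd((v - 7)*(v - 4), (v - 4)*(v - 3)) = v - 4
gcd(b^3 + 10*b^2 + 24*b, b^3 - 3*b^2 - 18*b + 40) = b + 4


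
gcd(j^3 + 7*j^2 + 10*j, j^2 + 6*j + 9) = 1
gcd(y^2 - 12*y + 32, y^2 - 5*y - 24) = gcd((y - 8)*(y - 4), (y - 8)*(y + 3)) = y - 8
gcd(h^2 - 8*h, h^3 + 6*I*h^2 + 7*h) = h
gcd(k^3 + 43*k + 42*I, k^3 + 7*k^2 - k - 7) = 1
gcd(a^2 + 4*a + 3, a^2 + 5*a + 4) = a + 1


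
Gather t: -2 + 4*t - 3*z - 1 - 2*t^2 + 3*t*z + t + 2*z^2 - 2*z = -2*t^2 + t*(3*z + 5) + 2*z^2 - 5*z - 3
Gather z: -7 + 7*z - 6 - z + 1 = 6*z - 12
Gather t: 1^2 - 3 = -2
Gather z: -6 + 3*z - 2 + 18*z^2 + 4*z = 18*z^2 + 7*z - 8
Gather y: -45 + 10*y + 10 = 10*y - 35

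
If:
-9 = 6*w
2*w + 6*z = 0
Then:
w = -3/2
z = 1/2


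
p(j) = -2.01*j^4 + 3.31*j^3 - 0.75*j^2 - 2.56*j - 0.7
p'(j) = -8.04*j^3 + 9.93*j^2 - 1.5*j - 2.56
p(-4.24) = -905.25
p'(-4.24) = 795.17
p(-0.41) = -0.06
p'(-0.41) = 0.28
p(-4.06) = -770.32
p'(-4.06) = 705.28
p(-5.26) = -2028.34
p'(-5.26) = 1450.14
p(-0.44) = -0.08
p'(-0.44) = 0.71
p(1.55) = -5.75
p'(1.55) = -10.97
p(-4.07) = -777.40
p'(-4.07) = 710.08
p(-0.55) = -0.25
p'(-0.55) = 2.61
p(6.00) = -1933.06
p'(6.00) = -1390.72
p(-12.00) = -47477.02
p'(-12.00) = 15338.48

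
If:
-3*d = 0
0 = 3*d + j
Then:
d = 0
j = 0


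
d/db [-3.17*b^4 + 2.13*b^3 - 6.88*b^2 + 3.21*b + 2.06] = -12.68*b^3 + 6.39*b^2 - 13.76*b + 3.21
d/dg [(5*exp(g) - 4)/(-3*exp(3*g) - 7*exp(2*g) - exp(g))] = (30*exp(3*g) - exp(2*g) - 56*exp(g) - 4)*exp(-g)/(9*exp(4*g) + 42*exp(3*g) + 55*exp(2*g) + 14*exp(g) + 1)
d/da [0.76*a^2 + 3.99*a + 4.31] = 1.52*a + 3.99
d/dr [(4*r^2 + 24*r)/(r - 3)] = 4*(r^2 - 6*r - 18)/(r^2 - 6*r + 9)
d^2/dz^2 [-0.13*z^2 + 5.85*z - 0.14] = -0.260000000000000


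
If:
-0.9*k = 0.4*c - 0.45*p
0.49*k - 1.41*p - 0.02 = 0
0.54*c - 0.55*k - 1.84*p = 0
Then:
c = -0.03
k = 0.01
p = -0.01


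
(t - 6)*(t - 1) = t^2 - 7*t + 6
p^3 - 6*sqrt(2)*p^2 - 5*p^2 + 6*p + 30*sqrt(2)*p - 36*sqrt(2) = (p - 3)*(p - 2)*(p - 6*sqrt(2))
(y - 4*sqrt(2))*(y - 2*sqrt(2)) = y^2 - 6*sqrt(2)*y + 16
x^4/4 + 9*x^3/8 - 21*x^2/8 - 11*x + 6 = (x/4 + 1)*(x - 3)*(x - 1/2)*(x + 4)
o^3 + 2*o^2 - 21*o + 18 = (o - 3)*(o - 1)*(o + 6)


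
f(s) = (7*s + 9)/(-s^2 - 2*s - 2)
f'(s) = (2*s + 2)*(7*s + 9)/(-s^2 - 2*s - 2)^2 + 7/(-s^2 - 2*s - 2)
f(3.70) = -1.51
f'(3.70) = 0.31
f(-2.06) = 2.55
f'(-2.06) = -0.75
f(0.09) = -4.40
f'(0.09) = 1.19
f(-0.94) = -2.41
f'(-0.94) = -6.69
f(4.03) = -1.41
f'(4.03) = 0.27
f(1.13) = -3.05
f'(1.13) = 1.09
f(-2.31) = 2.64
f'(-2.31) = -0.03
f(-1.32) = 0.22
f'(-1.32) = -6.22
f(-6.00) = 1.27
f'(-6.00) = 0.22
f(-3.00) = 2.40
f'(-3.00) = 0.52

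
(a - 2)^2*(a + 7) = a^3 + 3*a^2 - 24*a + 28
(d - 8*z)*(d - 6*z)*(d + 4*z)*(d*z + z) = d^4*z - 10*d^3*z^2 + d^3*z - 8*d^2*z^3 - 10*d^2*z^2 + 192*d*z^4 - 8*d*z^3 + 192*z^4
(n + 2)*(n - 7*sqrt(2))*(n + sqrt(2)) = n^3 - 6*sqrt(2)*n^2 + 2*n^2 - 12*sqrt(2)*n - 14*n - 28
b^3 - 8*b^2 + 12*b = b*(b - 6)*(b - 2)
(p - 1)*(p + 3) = p^2 + 2*p - 3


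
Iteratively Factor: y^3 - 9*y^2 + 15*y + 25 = (y - 5)*(y^2 - 4*y - 5) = (y - 5)^2*(y + 1)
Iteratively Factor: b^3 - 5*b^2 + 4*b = (b - 4)*(b^2 - b) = b*(b - 4)*(b - 1)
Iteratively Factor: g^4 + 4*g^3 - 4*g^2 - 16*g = (g + 4)*(g^3 - 4*g) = (g + 2)*(g + 4)*(g^2 - 2*g) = g*(g + 2)*(g + 4)*(g - 2)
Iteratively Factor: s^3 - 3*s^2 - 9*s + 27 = (s - 3)*(s^2 - 9) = (s - 3)^2*(s + 3)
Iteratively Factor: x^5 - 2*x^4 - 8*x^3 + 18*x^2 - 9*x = (x - 1)*(x^4 - x^3 - 9*x^2 + 9*x) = (x - 1)^2*(x^3 - 9*x) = x*(x - 1)^2*(x^2 - 9) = x*(x - 1)^2*(x + 3)*(x - 3)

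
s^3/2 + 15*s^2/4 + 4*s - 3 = (s/2 + 1)*(s - 1/2)*(s + 6)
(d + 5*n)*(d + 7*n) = d^2 + 12*d*n + 35*n^2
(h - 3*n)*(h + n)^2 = h^3 - h^2*n - 5*h*n^2 - 3*n^3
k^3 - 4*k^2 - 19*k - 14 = (k - 7)*(k + 1)*(k + 2)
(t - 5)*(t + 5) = t^2 - 25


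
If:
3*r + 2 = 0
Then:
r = -2/3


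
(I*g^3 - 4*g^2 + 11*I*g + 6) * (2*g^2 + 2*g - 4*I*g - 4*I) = 2*I*g^5 - 4*g^4 + 2*I*g^4 - 4*g^3 + 38*I*g^3 + 56*g^2 + 38*I*g^2 + 56*g - 24*I*g - 24*I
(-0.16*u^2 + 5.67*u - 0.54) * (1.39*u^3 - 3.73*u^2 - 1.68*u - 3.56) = -0.2224*u^5 + 8.4781*u^4 - 21.6309*u^3 - 6.9418*u^2 - 19.278*u + 1.9224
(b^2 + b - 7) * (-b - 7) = -b^3 - 8*b^2 + 49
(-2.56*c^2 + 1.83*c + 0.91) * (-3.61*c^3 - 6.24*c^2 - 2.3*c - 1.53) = 9.2416*c^5 + 9.3681*c^4 - 8.8163*c^3 - 5.9706*c^2 - 4.8929*c - 1.3923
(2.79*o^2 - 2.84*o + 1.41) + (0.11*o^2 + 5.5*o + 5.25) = 2.9*o^2 + 2.66*o + 6.66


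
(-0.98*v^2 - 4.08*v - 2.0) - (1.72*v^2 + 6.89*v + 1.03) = -2.7*v^2 - 10.97*v - 3.03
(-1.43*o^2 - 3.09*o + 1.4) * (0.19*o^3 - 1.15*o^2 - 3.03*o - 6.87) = -0.2717*o^5 + 1.0574*o^4 + 8.1524*o^3 + 17.5768*o^2 + 16.9863*o - 9.618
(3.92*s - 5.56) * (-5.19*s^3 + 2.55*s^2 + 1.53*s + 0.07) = -20.3448*s^4 + 38.8524*s^3 - 8.1804*s^2 - 8.2324*s - 0.3892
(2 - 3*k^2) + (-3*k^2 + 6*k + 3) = -6*k^2 + 6*k + 5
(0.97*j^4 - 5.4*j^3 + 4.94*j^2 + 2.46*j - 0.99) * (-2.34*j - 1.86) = -2.2698*j^5 + 10.8318*j^4 - 1.5156*j^3 - 14.9448*j^2 - 2.259*j + 1.8414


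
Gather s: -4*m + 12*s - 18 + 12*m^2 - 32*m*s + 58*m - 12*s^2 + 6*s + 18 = 12*m^2 + 54*m - 12*s^2 + s*(18 - 32*m)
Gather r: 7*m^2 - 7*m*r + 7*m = 7*m^2 - 7*m*r + 7*m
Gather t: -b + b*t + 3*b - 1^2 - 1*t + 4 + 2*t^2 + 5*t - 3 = 2*b + 2*t^2 + t*(b + 4)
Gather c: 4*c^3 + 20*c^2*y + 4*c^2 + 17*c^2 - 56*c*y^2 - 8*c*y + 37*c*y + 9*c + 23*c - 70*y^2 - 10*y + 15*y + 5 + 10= 4*c^3 + c^2*(20*y + 21) + c*(-56*y^2 + 29*y + 32) - 70*y^2 + 5*y + 15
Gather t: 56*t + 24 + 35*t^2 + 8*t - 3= 35*t^2 + 64*t + 21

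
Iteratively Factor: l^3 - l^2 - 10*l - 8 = (l + 1)*(l^2 - 2*l - 8) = (l - 4)*(l + 1)*(l + 2)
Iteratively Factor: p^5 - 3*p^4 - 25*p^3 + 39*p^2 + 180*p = (p + 3)*(p^4 - 6*p^3 - 7*p^2 + 60*p) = (p + 3)^2*(p^3 - 9*p^2 + 20*p) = (p - 4)*(p + 3)^2*(p^2 - 5*p) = (p - 5)*(p - 4)*(p + 3)^2*(p)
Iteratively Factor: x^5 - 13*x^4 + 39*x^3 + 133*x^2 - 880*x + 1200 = (x - 3)*(x^4 - 10*x^3 + 9*x^2 + 160*x - 400) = (x - 5)*(x - 3)*(x^3 - 5*x^2 - 16*x + 80) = (x - 5)*(x - 3)*(x + 4)*(x^2 - 9*x + 20) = (x - 5)*(x - 4)*(x - 3)*(x + 4)*(x - 5)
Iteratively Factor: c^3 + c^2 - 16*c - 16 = (c + 4)*(c^2 - 3*c - 4) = (c - 4)*(c + 4)*(c + 1)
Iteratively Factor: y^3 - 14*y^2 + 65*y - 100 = (y - 4)*(y^2 - 10*y + 25) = (y - 5)*(y - 4)*(y - 5)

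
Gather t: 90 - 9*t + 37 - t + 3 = 130 - 10*t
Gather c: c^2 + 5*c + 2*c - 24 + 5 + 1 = c^2 + 7*c - 18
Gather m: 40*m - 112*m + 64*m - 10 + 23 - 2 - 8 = 3 - 8*m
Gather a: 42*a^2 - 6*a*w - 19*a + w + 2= 42*a^2 + a*(-6*w - 19) + w + 2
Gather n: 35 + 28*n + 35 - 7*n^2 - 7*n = -7*n^2 + 21*n + 70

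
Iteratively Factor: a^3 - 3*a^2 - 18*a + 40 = (a + 4)*(a^2 - 7*a + 10) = (a - 2)*(a + 4)*(a - 5)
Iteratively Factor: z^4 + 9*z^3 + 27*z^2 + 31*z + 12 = (z + 3)*(z^3 + 6*z^2 + 9*z + 4) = (z + 1)*(z + 3)*(z^2 + 5*z + 4) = (z + 1)*(z + 3)*(z + 4)*(z + 1)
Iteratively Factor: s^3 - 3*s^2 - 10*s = (s + 2)*(s^2 - 5*s) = (s - 5)*(s + 2)*(s)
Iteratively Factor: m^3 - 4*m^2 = (m)*(m^2 - 4*m) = m^2*(m - 4)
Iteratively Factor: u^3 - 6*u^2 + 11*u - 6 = (u - 3)*(u^2 - 3*u + 2) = (u - 3)*(u - 2)*(u - 1)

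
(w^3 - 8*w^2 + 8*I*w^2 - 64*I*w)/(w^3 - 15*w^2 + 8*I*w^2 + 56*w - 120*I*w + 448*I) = w/(w - 7)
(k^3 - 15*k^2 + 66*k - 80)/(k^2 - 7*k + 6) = (k^3 - 15*k^2 + 66*k - 80)/(k^2 - 7*k + 6)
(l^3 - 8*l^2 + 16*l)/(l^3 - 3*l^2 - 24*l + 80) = l/(l + 5)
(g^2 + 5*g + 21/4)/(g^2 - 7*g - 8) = (g^2 + 5*g + 21/4)/(g^2 - 7*g - 8)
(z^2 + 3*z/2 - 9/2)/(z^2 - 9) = (z - 3/2)/(z - 3)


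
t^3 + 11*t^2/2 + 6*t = t*(t + 3/2)*(t + 4)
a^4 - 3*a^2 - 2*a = a*(a - 2)*(a + 1)^2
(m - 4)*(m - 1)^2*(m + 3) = m^4 - 3*m^3 - 9*m^2 + 23*m - 12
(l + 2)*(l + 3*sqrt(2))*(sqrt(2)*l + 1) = sqrt(2)*l^3 + 2*sqrt(2)*l^2 + 7*l^2 + 3*sqrt(2)*l + 14*l + 6*sqrt(2)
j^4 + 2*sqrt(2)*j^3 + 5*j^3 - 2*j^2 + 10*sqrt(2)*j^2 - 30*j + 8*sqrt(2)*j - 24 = (j + 1)*(j + 4)*(j - sqrt(2))*(j + 3*sqrt(2))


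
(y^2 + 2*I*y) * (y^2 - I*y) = y^4 + I*y^3 + 2*y^2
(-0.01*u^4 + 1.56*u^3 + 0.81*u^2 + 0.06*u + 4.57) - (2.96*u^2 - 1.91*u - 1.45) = -0.01*u^4 + 1.56*u^3 - 2.15*u^2 + 1.97*u + 6.02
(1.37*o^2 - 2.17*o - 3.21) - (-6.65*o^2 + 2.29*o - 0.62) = 8.02*o^2 - 4.46*o - 2.59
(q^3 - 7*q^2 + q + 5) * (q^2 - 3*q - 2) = q^5 - 10*q^4 + 20*q^3 + 16*q^2 - 17*q - 10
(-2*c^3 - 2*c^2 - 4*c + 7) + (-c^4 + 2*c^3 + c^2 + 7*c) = -c^4 - c^2 + 3*c + 7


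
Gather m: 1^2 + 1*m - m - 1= 0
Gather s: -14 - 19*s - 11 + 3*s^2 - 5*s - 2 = 3*s^2 - 24*s - 27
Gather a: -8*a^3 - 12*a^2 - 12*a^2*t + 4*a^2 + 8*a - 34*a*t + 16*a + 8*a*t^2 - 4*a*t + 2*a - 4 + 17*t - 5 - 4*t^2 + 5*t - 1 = -8*a^3 + a^2*(-12*t - 8) + a*(8*t^2 - 38*t + 26) - 4*t^2 + 22*t - 10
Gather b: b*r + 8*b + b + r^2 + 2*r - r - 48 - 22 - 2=b*(r + 9) + r^2 + r - 72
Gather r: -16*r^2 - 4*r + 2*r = -16*r^2 - 2*r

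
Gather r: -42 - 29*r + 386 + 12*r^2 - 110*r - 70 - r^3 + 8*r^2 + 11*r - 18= -r^3 + 20*r^2 - 128*r + 256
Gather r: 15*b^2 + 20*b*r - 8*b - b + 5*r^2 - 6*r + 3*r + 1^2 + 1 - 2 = 15*b^2 - 9*b + 5*r^2 + r*(20*b - 3)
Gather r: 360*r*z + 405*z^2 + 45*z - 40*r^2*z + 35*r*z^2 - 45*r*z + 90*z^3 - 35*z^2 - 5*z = -40*r^2*z + r*(35*z^2 + 315*z) + 90*z^3 + 370*z^2 + 40*z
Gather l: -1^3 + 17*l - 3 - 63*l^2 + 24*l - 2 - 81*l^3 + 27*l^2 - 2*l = -81*l^3 - 36*l^2 + 39*l - 6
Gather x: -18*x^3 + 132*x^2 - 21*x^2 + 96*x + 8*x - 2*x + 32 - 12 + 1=-18*x^3 + 111*x^2 + 102*x + 21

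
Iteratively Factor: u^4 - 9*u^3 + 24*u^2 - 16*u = (u - 1)*(u^3 - 8*u^2 + 16*u) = u*(u - 1)*(u^2 - 8*u + 16) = u*(u - 4)*(u - 1)*(u - 4)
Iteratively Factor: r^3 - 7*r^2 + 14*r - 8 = (r - 1)*(r^2 - 6*r + 8) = (r - 2)*(r - 1)*(r - 4)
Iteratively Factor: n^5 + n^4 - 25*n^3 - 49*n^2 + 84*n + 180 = (n - 2)*(n^4 + 3*n^3 - 19*n^2 - 87*n - 90) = (n - 5)*(n - 2)*(n^3 + 8*n^2 + 21*n + 18) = (n - 5)*(n - 2)*(n + 2)*(n^2 + 6*n + 9) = (n - 5)*(n - 2)*(n + 2)*(n + 3)*(n + 3)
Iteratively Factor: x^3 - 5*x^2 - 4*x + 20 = (x + 2)*(x^2 - 7*x + 10) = (x - 2)*(x + 2)*(x - 5)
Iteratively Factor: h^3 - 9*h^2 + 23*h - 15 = (h - 5)*(h^2 - 4*h + 3) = (h - 5)*(h - 3)*(h - 1)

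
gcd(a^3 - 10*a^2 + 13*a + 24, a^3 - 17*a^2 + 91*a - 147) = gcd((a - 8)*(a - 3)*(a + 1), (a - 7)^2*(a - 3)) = a - 3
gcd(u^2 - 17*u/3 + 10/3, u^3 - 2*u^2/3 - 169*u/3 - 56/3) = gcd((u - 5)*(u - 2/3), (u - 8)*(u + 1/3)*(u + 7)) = 1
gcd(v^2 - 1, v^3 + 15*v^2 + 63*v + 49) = v + 1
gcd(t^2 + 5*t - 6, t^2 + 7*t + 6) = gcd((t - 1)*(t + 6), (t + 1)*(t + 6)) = t + 6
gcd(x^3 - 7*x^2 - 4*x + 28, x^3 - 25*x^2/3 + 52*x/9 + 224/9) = x - 7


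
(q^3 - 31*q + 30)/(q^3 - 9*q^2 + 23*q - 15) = (q + 6)/(q - 3)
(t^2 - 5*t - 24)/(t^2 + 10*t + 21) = (t - 8)/(t + 7)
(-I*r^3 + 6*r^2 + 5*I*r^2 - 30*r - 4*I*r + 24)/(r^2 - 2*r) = (-I*r^3 + r^2*(6 + 5*I) - 2*r*(15 + 2*I) + 24)/(r*(r - 2))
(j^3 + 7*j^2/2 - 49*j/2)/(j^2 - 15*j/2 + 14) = j*(j + 7)/(j - 4)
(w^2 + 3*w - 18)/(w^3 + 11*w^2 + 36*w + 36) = (w - 3)/(w^2 + 5*w + 6)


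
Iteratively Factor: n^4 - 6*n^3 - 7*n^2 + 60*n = (n)*(n^3 - 6*n^2 - 7*n + 60) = n*(n - 4)*(n^2 - 2*n - 15) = n*(n - 4)*(n + 3)*(n - 5)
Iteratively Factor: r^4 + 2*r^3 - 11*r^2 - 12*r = (r - 3)*(r^3 + 5*r^2 + 4*r) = (r - 3)*(r + 1)*(r^2 + 4*r) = r*(r - 3)*(r + 1)*(r + 4)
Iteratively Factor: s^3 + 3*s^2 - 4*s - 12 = (s + 2)*(s^2 + s - 6) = (s + 2)*(s + 3)*(s - 2)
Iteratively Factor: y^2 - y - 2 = (y + 1)*(y - 2)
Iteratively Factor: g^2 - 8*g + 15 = (g - 3)*(g - 5)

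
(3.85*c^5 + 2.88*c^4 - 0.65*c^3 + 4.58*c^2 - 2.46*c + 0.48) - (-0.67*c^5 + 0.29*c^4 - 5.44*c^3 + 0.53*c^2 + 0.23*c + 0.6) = 4.52*c^5 + 2.59*c^4 + 4.79*c^3 + 4.05*c^2 - 2.69*c - 0.12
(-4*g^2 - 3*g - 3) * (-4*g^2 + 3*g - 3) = 16*g^4 + 15*g^2 + 9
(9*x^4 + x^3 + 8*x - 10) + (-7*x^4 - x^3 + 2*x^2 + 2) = 2*x^4 + 2*x^2 + 8*x - 8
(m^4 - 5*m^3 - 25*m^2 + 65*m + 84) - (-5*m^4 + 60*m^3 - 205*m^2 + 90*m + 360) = 6*m^4 - 65*m^3 + 180*m^2 - 25*m - 276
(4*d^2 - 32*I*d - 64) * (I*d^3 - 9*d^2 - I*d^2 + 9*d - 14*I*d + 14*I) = 4*I*d^5 - 4*d^4 - 4*I*d^4 + 4*d^3 + 168*I*d^3 + 128*d^2 - 168*I*d^2 - 128*d + 896*I*d - 896*I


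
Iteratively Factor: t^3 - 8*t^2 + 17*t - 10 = (t - 1)*(t^2 - 7*t + 10) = (t - 5)*(t - 1)*(t - 2)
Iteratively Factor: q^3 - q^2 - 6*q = (q + 2)*(q^2 - 3*q) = (q - 3)*(q + 2)*(q)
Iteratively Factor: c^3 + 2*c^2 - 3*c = (c)*(c^2 + 2*c - 3) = c*(c - 1)*(c + 3)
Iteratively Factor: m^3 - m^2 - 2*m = (m)*(m^2 - m - 2) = m*(m + 1)*(m - 2)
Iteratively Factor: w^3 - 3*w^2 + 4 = (w + 1)*(w^2 - 4*w + 4) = (w - 2)*(w + 1)*(w - 2)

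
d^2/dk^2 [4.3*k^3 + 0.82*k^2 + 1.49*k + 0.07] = 25.8*k + 1.64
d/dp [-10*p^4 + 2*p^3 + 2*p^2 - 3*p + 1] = -40*p^3 + 6*p^2 + 4*p - 3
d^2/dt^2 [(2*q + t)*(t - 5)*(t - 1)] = 4*q + 6*t - 12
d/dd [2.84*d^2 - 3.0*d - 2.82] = 5.68*d - 3.0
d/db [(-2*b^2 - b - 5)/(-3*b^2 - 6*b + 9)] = (3*b^2 - 22*b - 13)/(3*(b^4 + 4*b^3 - 2*b^2 - 12*b + 9))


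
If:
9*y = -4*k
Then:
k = -9*y/4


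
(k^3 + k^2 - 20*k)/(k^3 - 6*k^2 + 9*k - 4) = k*(k + 5)/(k^2 - 2*k + 1)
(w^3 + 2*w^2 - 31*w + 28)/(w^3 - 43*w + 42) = (w - 4)/(w - 6)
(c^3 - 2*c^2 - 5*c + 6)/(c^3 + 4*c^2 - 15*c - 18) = (c^2 + c - 2)/(c^2 + 7*c + 6)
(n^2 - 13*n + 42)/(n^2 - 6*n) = (n - 7)/n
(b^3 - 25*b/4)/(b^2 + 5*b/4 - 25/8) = 2*b*(2*b - 5)/(4*b - 5)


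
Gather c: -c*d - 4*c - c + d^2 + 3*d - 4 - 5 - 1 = c*(-d - 5) + d^2 + 3*d - 10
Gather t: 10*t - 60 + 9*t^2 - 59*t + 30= 9*t^2 - 49*t - 30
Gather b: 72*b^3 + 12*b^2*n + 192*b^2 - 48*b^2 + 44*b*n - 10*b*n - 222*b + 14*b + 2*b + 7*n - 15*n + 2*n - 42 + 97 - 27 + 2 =72*b^3 + b^2*(12*n + 144) + b*(34*n - 206) - 6*n + 30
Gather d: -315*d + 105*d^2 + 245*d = 105*d^2 - 70*d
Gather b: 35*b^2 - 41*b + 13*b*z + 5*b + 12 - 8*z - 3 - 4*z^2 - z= 35*b^2 + b*(13*z - 36) - 4*z^2 - 9*z + 9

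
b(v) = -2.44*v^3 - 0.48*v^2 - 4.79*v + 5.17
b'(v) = -7.32*v^2 - 0.96*v - 4.79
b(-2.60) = 57.26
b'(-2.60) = -51.78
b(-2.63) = 58.83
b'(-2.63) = -52.90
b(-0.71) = 9.20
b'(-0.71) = -7.80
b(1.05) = -3.21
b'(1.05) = -13.87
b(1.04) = -3.08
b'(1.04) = -13.71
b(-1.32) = 16.27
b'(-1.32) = -16.28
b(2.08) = -28.83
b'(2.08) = -38.46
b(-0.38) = 7.05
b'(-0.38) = -5.48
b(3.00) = -79.40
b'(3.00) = -73.55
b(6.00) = -567.89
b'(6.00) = -274.07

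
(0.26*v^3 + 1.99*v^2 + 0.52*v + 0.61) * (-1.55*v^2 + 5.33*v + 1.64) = -0.403*v^5 - 1.6987*v^4 + 10.2271*v^3 + 5.0897*v^2 + 4.1041*v + 1.0004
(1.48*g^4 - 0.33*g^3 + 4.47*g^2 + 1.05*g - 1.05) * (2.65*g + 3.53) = 3.922*g^5 + 4.3499*g^4 + 10.6806*g^3 + 18.5616*g^2 + 0.924*g - 3.7065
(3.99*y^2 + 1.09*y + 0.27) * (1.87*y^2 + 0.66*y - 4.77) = 7.4613*y^4 + 4.6717*y^3 - 17.808*y^2 - 5.0211*y - 1.2879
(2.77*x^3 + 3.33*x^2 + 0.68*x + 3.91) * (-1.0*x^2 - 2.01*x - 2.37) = -2.77*x^5 - 8.8977*x^4 - 13.9382*x^3 - 13.1689*x^2 - 9.4707*x - 9.2667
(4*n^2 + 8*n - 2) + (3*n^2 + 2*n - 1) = 7*n^2 + 10*n - 3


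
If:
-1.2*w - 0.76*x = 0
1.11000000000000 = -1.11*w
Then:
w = -1.00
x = 1.58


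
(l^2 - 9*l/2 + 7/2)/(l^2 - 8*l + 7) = (l - 7/2)/(l - 7)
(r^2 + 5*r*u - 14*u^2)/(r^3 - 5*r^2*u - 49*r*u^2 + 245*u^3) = (r - 2*u)/(r^2 - 12*r*u + 35*u^2)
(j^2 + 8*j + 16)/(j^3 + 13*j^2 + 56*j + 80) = 1/(j + 5)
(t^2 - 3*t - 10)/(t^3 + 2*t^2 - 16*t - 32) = (t - 5)/(t^2 - 16)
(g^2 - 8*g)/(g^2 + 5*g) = (g - 8)/(g + 5)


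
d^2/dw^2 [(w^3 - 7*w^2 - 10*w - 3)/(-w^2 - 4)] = 2*(14*w^3 - 75*w^2 - 168*w + 100)/(w^6 + 12*w^4 + 48*w^2 + 64)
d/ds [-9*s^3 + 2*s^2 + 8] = s*(4 - 27*s)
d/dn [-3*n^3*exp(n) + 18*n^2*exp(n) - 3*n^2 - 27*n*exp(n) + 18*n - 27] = -3*n^3*exp(n) + 9*n^2*exp(n) + 9*n*exp(n) - 6*n - 27*exp(n) + 18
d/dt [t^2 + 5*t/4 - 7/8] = 2*t + 5/4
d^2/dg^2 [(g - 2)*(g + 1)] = 2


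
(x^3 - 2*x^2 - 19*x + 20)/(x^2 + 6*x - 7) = (x^2 - x - 20)/(x + 7)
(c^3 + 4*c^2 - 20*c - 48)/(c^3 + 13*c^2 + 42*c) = (c^2 - 2*c - 8)/(c*(c + 7))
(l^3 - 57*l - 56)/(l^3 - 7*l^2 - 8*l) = (l + 7)/l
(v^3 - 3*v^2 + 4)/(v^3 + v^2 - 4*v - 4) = (v - 2)/(v + 2)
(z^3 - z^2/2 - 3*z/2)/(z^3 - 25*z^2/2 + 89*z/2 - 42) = z*(z + 1)/(z^2 - 11*z + 28)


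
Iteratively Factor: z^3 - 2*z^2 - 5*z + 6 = (z - 3)*(z^2 + z - 2) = (z - 3)*(z + 2)*(z - 1)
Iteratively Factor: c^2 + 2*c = (c + 2)*(c)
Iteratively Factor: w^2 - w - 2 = (w + 1)*(w - 2)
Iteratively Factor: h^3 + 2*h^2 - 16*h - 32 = (h + 2)*(h^2 - 16) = (h + 2)*(h + 4)*(h - 4)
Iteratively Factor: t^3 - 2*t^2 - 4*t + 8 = (t + 2)*(t^2 - 4*t + 4) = (t - 2)*(t + 2)*(t - 2)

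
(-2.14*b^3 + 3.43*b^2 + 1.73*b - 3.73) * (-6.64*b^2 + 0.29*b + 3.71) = 14.2096*b^5 - 23.3958*b^4 - 18.4319*b^3 + 37.9942*b^2 + 5.3366*b - 13.8383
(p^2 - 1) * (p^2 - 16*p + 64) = p^4 - 16*p^3 + 63*p^2 + 16*p - 64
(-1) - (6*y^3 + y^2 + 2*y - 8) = -6*y^3 - y^2 - 2*y + 7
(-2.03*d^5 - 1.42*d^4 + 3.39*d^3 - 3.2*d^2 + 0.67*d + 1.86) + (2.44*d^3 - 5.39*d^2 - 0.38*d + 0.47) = -2.03*d^5 - 1.42*d^4 + 5.83*d^3 - 8.59*d^2 + 0.29*d + 2.33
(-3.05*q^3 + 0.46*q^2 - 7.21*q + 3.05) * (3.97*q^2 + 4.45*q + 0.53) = -12.1085*q^5 - 11.7463*q^4 - 28.1932*q^3 - 19.7322*q^2 + 9.7512*q + 1.6165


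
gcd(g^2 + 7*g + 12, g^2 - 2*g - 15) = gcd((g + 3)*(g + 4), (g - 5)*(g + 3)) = g + 3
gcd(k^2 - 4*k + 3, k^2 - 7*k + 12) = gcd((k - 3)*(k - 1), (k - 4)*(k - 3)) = k - 3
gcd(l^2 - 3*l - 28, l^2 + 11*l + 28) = l + 4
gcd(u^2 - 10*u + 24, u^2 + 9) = 1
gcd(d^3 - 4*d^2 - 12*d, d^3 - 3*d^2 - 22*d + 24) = d - 6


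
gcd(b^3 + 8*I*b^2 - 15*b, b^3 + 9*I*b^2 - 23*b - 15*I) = b^2 + 8*I*b - 15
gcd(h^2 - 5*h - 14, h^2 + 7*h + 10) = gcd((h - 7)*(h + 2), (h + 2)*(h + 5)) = h + 2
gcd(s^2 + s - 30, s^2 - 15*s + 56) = 1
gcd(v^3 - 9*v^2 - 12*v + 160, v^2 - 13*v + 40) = v^2 - 13*v + 40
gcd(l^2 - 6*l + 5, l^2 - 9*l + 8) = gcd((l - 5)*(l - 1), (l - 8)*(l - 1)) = l - 1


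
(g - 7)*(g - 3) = g^2 - 10*g + 21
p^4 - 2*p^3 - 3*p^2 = p^2*(p - 3)*(p + 1)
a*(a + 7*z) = a^2 + 7*a*z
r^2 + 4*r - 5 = (r - 1)*(r + 5)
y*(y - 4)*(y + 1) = y^3 - 3*y^2 - 4*y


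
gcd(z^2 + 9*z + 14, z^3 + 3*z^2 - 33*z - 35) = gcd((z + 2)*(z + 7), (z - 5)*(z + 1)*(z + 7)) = z + 7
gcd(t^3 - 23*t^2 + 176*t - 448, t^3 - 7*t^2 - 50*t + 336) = t - 8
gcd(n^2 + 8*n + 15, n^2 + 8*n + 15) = n^2 + 8*n + 15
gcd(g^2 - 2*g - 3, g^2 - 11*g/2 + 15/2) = g - 3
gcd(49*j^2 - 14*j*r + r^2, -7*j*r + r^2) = -7*j + r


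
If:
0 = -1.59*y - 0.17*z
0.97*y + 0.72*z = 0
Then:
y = 0.00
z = 0.00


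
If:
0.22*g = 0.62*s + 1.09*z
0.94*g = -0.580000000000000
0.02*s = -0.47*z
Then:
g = -0.62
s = -0.24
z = 0.01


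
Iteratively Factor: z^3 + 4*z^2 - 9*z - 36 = (z - 3)*(z^2 + 7*z + 12) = (z - 3)*(z + 3)*(z + 4)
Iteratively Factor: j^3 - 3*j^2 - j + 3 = (j + 1)*(j^2 - 4*j + 3) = (j - 1)*(j + 1)*(j - 3)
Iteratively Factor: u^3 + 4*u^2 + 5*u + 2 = (u + 2)*(u^2 + 2*u + 1) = (u + 1)*(u + 2)*(u + 1)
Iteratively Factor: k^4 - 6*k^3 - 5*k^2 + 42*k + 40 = (k - 4)*(k^3 - 2*k^2 - 13*k - 10) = (k - 5)*(k - 4)*(k^2 + 3*k + 2) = (k - 5)*(k - 4)*(k + 2)*(k + 1)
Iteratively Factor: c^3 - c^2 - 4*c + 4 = (c - 1)*(c^2 - 4) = (c - 2)*(c - 1)*(c + 2)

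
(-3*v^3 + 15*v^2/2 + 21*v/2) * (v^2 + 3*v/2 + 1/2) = -3*v^5 + 3*v^4 + 81*v^3/4 + 39*v^2/2 + 21*v/4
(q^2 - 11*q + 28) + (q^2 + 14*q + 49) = 2*q^2 + 3*q + 77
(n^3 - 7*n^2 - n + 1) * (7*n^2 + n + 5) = 7*n^5 - 48*n^4 - 9*n^3 - 29*n^2 - 4*n + 5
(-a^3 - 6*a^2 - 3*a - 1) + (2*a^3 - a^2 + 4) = a^3 - 7*a^2 - 3*a + 3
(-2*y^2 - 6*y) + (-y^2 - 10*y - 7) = -3*y^2 - 16*y - 7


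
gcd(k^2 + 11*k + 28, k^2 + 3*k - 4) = k + 4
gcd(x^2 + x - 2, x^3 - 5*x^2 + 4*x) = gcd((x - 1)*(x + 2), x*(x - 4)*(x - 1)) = x - 1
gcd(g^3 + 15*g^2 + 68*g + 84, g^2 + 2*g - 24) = g + 6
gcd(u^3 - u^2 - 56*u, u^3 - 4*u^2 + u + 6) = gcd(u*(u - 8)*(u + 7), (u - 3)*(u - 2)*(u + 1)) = 1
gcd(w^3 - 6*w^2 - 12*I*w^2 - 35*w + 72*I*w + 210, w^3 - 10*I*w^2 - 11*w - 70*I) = w^2 - 12*I*w - 35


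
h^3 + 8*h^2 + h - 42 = (h - 2)*(h + 3)*(h + 7)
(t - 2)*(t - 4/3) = t^2 - 10*t/3 + 8/3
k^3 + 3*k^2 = k^2*(k + 3)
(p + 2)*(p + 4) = p^2 + 6*p + 8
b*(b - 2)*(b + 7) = b^3 + 5*b^2 - 14*b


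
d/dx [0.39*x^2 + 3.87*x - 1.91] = 0.78*x + 3.87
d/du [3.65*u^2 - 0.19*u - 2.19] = 7.3*u - 0.19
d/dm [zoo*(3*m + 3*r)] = zoo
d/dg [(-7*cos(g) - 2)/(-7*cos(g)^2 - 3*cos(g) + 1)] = (49*cos(g)^2 + 28*cos(g) + 13)*sin(g)/(-7*sin(g)^2 + 3*cos(g) + 6)^2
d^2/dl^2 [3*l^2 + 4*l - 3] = 6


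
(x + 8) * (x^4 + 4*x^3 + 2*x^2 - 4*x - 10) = x^5 + 12*x^4 + 34*x^3 + 12*x^2 - 42*x - 80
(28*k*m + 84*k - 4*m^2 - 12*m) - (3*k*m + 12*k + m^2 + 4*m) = 25*k*m + 72*k - 5*m^2 - 16*m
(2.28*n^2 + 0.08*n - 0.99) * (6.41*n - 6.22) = 14.6148*n^3 - 13.6688*n^2 - 6.8435*n + 6.1578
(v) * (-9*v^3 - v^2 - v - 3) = -9*v^4 - v^3 - v^2 - 3*v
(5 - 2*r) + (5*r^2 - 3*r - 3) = 5*r^2 - 5*r + 2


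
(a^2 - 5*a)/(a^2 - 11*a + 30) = a/(a - 6)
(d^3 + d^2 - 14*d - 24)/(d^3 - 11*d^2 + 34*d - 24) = (d^2 + 5*d + 6)/(d^2 - 7*d + 6)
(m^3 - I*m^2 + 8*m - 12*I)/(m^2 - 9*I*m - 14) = (m^2 + I*m + 6)/(m - 7*I)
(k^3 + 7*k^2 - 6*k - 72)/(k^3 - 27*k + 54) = (k + 4)/(k - 3)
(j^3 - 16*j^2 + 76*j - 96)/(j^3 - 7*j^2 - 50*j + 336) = (j - 2)/(j + 7)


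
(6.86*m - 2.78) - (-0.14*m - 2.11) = 7.0*m - 0.67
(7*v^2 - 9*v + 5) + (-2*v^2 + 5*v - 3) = 5*v^2 - 4*v + 2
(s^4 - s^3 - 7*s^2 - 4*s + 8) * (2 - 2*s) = -2*s^5 + 4*s^4 + 12*s^3 - 6*s^2 - 24*s + 16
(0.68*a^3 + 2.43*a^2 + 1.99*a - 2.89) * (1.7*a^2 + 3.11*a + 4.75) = 1.156*a^5 + 6.2458*a^4 + 14.1703*a^3 + 12.8184*a^2 + 0.464600000000001*a - 13.7275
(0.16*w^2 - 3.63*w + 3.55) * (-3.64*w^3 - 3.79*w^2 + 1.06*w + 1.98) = -0.5824*w^5 + 12.6068*w^4 + 1.0053*w^3 - 16.9855*w^2 - 3.4244*w + 7.029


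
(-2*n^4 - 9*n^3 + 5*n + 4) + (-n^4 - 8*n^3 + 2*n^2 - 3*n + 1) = -3*n^4 - 17*n^3 + 2*n^2 + 2*n + 5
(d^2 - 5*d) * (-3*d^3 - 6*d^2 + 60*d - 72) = -3*d^5 + 9*d^4 + 90*d^3 - 372*d^2 + 360*d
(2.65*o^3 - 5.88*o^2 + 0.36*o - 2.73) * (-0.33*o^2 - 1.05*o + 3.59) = -0.8745*o^5 - 0.8421*o^4 + 15.5687*o^3 - 20.5863*o^2 + 4.1589*o - 9.8007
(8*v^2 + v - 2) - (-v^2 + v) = 9*v^2 - 2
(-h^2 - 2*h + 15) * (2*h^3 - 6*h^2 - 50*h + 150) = -2*h^5 + 2*h^4 + 92*h^3 - 140*h^2 - 1050*h + 2250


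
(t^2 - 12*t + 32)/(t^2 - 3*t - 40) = (t - 4)/(t + 5)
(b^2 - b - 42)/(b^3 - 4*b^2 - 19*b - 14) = (b + 6)/(b^2 + 3*b + 2)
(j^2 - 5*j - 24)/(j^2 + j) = (j^2 - 5*j - 24)/(j*(j + 1))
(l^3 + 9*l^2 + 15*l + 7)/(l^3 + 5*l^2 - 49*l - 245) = (l^2 + 2*l + 1)/(l^2 - 2*l - 35)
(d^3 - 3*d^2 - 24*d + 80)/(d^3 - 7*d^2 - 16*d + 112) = (d^2 + d - 20)/(d^2 - 3*d - 28)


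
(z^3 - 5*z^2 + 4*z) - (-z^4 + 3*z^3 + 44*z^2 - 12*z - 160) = z^4 - 2*z^3 - 49*z^2 + 16*z + 160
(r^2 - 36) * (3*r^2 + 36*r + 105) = 3*r^4 + 36*r^3 - 3*r^2 - 1296*r - 3780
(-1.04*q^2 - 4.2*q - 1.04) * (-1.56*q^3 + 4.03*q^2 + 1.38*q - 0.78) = 1.6224*q^5 + 2.3608*q^4 - 16.7388*q^3 - 9.176*q^2 + 1.8408*q + 0.8112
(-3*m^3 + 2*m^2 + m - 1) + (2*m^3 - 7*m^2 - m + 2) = -m^3 - 5*m^2 + 1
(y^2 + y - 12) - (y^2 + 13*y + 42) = -12*y - 54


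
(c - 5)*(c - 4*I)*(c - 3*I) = c^3 - 5*c^2 - 7*I*c^2 - 12*c + 35*I*c + 60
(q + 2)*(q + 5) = q^2 + 7*q + 10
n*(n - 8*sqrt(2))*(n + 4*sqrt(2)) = n^3 - 4*sqrt(2)*n^2 - 64*n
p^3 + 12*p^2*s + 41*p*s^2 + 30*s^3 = (p + s)*(p + 5*s)*(p + 6*s)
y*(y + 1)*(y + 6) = y^3 + 7*y^2 + 6*y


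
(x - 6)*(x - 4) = x^2 - 10*x + 24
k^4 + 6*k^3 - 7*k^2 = k^2*(k - 1)*(k + 7)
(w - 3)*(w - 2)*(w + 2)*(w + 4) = w^4 + w^3 - 16*w^2 - 4*w + 48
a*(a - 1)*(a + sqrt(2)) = a^3 - a^2 + sqrt(2)*a^2 - sqrt(2)*a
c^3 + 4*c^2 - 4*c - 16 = (c - 2)*(c + 2)*(c + 4)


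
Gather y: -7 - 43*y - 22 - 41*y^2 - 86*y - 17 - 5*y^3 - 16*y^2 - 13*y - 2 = -5*y^3 - 57*y^2 - 142*y - 48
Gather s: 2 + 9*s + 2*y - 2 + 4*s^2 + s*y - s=4*s^2 + s*(y + 8) + 2*y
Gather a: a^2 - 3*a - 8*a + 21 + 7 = a^2 - 11*a + 28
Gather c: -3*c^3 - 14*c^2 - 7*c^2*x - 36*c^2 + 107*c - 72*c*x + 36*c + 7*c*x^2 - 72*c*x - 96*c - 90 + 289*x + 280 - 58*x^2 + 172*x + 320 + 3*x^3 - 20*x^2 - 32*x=-3*c^3 + c^2*(-7*x - 50) + c*(7*x^2 - 144*x + 47) + 3*x^3 - 78*x^2 + 429*x + 510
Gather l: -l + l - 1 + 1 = 0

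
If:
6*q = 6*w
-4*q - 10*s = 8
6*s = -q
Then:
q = -24/7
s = 4/7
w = -24/7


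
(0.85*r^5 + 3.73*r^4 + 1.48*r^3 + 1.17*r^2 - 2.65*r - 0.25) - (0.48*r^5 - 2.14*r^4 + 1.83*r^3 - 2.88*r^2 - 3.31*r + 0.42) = 0.37*r^5 + 5.87*r^4 - 0.35*r^3 + 4.05*r^2 + 0.66*r - 0.67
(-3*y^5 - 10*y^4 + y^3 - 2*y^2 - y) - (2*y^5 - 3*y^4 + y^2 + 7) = -5*y^5 - 7*y^4 + y^3 - 3*y^2 - y - 7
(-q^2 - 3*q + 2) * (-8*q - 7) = 8*q^3 + 31*q^2 + 5*q - 14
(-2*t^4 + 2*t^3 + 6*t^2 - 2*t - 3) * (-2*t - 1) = 4*t^5 - 2*t^4 - 14*t^3 - 2*t^2 + 8*t + 3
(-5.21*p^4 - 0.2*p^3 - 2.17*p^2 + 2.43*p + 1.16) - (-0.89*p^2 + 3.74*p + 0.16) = -5.21*p^4 - 0.2*p^3 - 1.28*p^2 - 1.31*p + 1.0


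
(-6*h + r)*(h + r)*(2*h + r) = -12*h^3 - 16*h^2*r - 3*h*r^2 + r^3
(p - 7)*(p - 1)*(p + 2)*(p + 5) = p^4 - p^3 - 39*p^2 - 31*p + 70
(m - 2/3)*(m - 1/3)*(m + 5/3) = m^3 + 2*m^2/3 - 13*m/9 + 10/27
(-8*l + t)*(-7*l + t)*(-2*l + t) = -112*l^3 + 86*l^2*t - 17*l*t^2 + t^3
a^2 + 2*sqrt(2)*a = a*(a + 2*sqrt(2))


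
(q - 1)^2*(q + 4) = q^3 + 2*q^2 - 7*q + 4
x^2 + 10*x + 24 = (x + 4)*(x + 6)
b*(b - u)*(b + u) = b^3 - b*u^2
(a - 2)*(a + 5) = a^2 + 3*a - 10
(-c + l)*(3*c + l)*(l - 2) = -3*c^2*l + 6*c^2 + 2*c*l^2 - 4*c*l + l^3 - 2*l^2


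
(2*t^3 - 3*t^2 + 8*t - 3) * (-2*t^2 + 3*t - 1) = -4*t^5 + 12*t^4 - 27*t^3 + 33*t^2 - 17*t + 3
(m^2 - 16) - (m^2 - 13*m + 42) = 13*m - 58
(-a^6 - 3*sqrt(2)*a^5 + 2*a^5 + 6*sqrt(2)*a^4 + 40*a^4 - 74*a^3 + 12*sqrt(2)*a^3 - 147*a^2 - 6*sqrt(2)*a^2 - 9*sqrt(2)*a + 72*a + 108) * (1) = -a^6 - 3*sqrt(2)*a^5 + 2*a^5 + 6*sqrt(2)*a^4 + 40*a^4 - 74*a^3 + 12*sqrt(2)*a^3 - 147*a^2 - 6*sqrt(2)*a^2 - 9*sqrt(2)*a + 72*a + 108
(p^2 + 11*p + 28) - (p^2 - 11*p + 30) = 22*p - 2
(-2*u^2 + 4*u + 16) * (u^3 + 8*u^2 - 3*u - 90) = -2*u^5 - 12*u^4 + 54*u^3 + 296*u^2 - 408*u - 1440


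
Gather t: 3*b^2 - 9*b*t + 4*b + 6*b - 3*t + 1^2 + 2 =3*b^2 + 10*b + t*(-9*b - 3) + 3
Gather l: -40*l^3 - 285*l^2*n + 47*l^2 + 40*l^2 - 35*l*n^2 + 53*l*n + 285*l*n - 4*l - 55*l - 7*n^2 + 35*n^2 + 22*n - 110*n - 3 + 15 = -40*l^3 + l^2*(87 - 285*n) + l*(-35*n^2 + 338*n - 59) + 28*n^2 - 88*n + 12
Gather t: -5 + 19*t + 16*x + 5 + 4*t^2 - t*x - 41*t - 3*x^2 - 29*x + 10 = 4*t^2 + t*(-x - 22) - 3*x^2 - 13*x + 10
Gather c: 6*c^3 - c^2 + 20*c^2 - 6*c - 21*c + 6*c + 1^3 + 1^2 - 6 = 6*c^3 + 19*c^2 - 21*c - 4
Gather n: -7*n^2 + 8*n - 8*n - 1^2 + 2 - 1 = -7*n^2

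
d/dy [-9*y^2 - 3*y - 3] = -18*y - 3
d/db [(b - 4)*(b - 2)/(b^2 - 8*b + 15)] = 2*(-b^2 + 7*b - 13)/(b^4 - 16*b^3 + 94*b^2 - 240*b + 225)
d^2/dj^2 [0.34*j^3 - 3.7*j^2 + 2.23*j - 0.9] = 2.04*j - 7.4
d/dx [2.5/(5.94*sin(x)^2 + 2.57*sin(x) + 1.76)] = -(29.7*sin(x) + 6.425)*cos(x)/(5.94*sin(x)^2 + 2.57*sin(x) + 1.76)^2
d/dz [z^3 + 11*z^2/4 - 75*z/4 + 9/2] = 3*z^2 + 11*z/2 - 75/4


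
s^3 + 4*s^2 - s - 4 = (s - 1)*(s + 1)*(s + 4)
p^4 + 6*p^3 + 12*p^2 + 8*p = p*(p + 2)^3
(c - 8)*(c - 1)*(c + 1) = c^3 - 8*c^2 - c + 8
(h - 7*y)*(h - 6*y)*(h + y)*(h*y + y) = h^4*y - 12*h^3*y^2 + h^3*y + 29*h^2*y^3 - 12*h^2*y^2 + 42*h*y^4 + 29*h*y^3 + 42*y^4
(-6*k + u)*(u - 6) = -6*k*u + 36*k + u^2 - 6*u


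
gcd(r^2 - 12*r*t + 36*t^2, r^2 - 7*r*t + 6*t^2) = r - 6*t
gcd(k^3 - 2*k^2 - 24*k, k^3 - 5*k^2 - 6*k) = k^2 - 6*k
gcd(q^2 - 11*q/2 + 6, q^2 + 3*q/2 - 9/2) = q - 3/2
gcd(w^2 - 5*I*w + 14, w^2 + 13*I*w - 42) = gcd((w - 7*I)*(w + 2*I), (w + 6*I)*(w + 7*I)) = 1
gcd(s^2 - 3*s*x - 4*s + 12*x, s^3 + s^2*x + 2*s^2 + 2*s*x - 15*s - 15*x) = 1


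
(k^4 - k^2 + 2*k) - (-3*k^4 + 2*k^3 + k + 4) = 4*k^4 - 2*k^3 - k^2 + k - 4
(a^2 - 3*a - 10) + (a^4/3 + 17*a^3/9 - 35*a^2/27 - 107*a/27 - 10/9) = a^4/3 + 17*a^3/9 - 8*a^2/27 - 188*a/27 - 100/9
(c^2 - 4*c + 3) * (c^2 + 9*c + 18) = c^4 + 5*c^3 - 15*c^2 - 45*c + 54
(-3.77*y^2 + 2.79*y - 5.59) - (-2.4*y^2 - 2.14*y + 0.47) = -1.37*y^2 + 4.93*y - 6.06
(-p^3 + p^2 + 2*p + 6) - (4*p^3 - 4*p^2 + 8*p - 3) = -5*p^3 + 5*p^2 - 6*p + 9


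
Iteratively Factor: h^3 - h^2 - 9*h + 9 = (h + 3)*(h^2 - 4*h + 3) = (h - 3)*(h + 3)*(h - 1)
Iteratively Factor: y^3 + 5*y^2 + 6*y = (y + 2)*(y^2 + 3*y) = y*(y + 2)*(y + 3)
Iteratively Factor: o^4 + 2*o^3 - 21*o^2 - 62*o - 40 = (o + 2)*(o^3 - 21*o - 20) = (o + 1)*(o + 2)*(o^2 - o - 20) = (o + 1)*(o + 2)*(o + 4)*(o - 5)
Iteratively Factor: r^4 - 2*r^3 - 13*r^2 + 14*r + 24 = (r - 2)*(r^3 - 13*r - 12) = (r - 2)*(r + 1)*(r^2 - r - 12) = (r - 2)*(r + 1)*(r + 3)*(r - 4)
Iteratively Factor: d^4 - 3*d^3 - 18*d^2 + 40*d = (d - 2)*(d^3 - d^2 - 20*d) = (d - 2)*(d + 4)*(d^2 - 5*d) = (d - 5)*(d - 2)*(d + 4)*(d)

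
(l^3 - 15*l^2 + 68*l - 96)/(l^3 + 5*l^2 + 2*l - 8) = (l^3 - 15*l^2 + 68*l - 96)/(l^3 + 5*l^2 + 2*l - 8)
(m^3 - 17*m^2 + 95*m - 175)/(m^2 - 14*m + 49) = (m^2 - 10*m + 25)/(m - 7)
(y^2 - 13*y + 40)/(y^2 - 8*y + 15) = (y - 8)/(y - 3)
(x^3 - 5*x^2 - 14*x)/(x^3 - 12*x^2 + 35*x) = (x + 2)/(x - 5)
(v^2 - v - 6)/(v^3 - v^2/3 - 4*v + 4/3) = 3*(v - 3)/(3*v^2 - 7*v + 2)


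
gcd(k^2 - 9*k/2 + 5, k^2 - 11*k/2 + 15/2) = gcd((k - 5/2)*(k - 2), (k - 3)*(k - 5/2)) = k - 5/2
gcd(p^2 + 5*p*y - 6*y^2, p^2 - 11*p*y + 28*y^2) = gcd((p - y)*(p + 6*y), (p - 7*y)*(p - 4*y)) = 1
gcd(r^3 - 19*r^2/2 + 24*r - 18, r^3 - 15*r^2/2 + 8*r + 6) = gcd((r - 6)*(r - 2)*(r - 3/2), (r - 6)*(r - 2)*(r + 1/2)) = r^2 - 8*r + 12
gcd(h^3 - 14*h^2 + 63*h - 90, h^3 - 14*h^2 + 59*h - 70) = h - 5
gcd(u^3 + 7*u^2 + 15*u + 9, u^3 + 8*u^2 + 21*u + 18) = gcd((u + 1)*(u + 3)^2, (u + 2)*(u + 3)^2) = u^2 + 6*u + 9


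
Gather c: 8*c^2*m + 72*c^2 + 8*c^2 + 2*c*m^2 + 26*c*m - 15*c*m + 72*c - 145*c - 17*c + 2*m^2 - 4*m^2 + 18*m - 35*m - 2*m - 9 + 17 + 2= c^2*(8*m + 80) + c*(2*m^2 + 11*m - 90) - 2*m^2 - 19*m + 10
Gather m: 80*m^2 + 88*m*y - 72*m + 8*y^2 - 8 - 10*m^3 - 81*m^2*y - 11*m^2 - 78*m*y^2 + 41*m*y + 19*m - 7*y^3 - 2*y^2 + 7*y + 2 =-10*m^3 + m^2*(69 - 81*y) + m*(-78*y^2 + 129*y - 53) - 7*y^3 + 6*y^2 + 7*y - 6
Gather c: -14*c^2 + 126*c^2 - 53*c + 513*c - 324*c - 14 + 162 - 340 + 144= 112*c^2 + 136*c - 48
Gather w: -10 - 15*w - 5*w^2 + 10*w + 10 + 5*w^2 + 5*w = 0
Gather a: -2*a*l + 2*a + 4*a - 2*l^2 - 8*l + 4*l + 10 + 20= a*(6 - 2*l) - 2*l^2 - 4*l + 30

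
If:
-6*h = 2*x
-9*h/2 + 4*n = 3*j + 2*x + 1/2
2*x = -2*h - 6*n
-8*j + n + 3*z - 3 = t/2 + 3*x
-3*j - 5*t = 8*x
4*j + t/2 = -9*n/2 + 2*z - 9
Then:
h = -3909/4457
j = -6172/4457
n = -2606/4457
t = -15060/4457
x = 11727/4457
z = -1916/4457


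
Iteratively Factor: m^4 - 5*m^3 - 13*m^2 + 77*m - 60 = (m + 4)*(m^3 - 9*m^2 + 23*m - 15) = (m - 5)*(m + 4)*(m^2 - 4*m + 3) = (m - 5)*(m - 1)*(m + 4)*(m - 3)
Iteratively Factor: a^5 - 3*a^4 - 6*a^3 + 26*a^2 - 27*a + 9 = (a - 1)*(a^4 - 2*a^3 - 8*a^2 + 18*a - 9) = (a - 1)^2*(a^3 - a^2 - 9*a + 9) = (a - 3)*(a - 1)^2*(a^2 + 2*a - 3) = (a - 3)*(a - 1)^3*(a + 3)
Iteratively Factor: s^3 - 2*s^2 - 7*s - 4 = (s + 1)*(s^2 - 3*s - 4) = (s + 1)^2*(s - 4)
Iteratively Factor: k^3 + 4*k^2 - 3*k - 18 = (k - 2)*(k^2 + 6*k + 9) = (k - 2)*(k + 3)*(k + 3)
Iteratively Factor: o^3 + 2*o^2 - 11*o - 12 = (o + 1)*(o^2 + o - 12) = (o + 1)*(o + 4)*(o - 3)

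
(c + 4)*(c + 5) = c^2 + 9*c + 20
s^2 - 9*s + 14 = (s - 7)*(s - 2)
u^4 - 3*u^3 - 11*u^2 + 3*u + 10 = (u - 5)*(u - 1)*(u + 1)*(u + 2)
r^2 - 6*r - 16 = (r - 8)*(r + 2)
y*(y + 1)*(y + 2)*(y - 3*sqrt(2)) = y^4 - 3*sqrt(2)*y^3 + 3*y^3 - 9*sqrt(2)*y^2 + 2*y^2 - 6*sqrt(2)*y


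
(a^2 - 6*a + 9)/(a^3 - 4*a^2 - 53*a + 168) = (a - 3)/(a^2 - a - 56)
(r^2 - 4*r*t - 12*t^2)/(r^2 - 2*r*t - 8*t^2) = (r - 6*t)/(r - 4*t)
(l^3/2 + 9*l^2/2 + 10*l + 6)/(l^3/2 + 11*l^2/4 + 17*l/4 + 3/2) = 2*(l^2 + 7*l + 6)/(2*l^2 + 7*l + 3)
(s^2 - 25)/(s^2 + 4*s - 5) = (s - 5)/(s - 1)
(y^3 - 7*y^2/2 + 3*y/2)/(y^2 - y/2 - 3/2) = y*(-2*y^2 + 7*y - 3)/(-2*y^2 + y + 3)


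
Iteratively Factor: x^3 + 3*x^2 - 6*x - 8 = (x - 2)*(x^2 + 5*x + 4) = (x - 2)*(x + 4)*(x + 1)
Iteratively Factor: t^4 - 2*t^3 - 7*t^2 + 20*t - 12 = (t - 1)*(t^3 - t^2 - 8*t + 12) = (t - 2)*(t - 1)*(t^2 + t - 6) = (t - 2)^2*(t - 1)*(t + 3)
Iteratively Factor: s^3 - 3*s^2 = (s - 3)*(s^2) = s*(s - 3)*(s)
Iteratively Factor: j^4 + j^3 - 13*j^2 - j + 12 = (j - 1)*(j^3 + 2*j^2 - 11*j - 12) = (j - 1)*(j + 1)*(j^2 + j - 12) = (j - 1)*(j + 1)*(j + 4)*(j - 3)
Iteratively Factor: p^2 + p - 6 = (p + 3)*(p - 2)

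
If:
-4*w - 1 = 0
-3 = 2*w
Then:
No Solution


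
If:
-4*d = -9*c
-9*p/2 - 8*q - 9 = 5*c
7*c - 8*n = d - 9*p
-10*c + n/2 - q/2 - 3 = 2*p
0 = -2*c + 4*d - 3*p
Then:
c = -468/2321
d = -1053/2321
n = -12051/18568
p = -1092/2321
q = -13635/18568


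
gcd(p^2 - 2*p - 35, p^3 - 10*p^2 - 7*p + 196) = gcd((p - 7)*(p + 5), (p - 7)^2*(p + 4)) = p - 7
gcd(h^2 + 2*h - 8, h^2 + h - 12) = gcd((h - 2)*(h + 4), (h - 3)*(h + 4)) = h + 4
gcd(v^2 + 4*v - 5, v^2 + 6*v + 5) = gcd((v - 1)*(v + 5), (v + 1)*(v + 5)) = v + 5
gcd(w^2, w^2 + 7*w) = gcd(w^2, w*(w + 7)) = w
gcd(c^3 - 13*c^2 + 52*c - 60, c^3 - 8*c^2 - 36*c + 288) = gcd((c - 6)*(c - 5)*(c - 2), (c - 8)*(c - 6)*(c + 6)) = c - 6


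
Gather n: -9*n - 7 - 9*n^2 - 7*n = -9*n^2 - 16*n - 7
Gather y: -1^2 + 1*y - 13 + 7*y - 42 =8*y - 56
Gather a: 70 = 70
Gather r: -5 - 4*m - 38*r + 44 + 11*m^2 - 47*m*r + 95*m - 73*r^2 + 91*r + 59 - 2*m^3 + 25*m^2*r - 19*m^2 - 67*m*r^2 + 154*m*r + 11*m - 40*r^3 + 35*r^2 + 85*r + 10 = -2*m^3 - 8*m^2 + 102*m - 40*r^3 + r^2*(-67*m - 38) + r*(25*m^2 + 107*m + 138) + 108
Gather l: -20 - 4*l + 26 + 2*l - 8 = -2*l - 2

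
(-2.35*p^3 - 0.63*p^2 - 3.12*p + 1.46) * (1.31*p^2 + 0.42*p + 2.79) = -3.0785*p^5 - 1.8123*p^4 - 10.9083*p^3 - 1.1555*p^2 - 8.0916*p + 4.0734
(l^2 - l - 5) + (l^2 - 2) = 2*l^2 - l - 7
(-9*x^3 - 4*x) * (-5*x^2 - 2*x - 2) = 45*x^5 + 18*x^4 + 38*x^3 + 8*x^2 + 8*x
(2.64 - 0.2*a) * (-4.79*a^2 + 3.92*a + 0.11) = 0.958*a^3 - 13.4296*a^2 + 10.3268*a + 0.2904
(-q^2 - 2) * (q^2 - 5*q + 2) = -q^4 + 5*q^3 - 4*q^2 + 10*q - 4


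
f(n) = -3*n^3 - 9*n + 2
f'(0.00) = -9.00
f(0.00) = 2.00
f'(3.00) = -90.00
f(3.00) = -106.00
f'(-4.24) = -170.80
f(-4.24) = 268.84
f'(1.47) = -28.45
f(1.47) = -20.76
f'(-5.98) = -330.84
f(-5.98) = 697.36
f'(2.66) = -72.68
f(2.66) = -78.40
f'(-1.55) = -30.62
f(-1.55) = 27.12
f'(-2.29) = -56.20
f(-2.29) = 58.64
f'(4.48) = -189.63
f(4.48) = -308.07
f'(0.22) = -9.44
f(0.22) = -0.01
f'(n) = -9*n^2 - 9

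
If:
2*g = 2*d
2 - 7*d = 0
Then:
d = 2/7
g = 2/7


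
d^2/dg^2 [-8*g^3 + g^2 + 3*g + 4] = 2 - 48*g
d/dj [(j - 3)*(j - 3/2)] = 2*j - 9/2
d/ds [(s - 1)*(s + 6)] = 2*s + 5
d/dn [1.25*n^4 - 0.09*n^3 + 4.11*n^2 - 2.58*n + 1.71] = 5.0*n^3 - 0.27*n^2 + 8.22*n - 2.58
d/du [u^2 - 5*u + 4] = 2*u - 5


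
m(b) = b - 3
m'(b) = 1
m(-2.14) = -5.14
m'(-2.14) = 1.00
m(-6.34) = -9.34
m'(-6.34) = 1.00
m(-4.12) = -7.12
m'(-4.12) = 1.00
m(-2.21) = -5.21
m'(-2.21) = 1.00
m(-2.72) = -5.72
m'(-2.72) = 1.00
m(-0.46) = -3.46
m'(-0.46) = 1.00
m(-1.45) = -4.45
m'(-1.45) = 1.00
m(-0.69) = -3.69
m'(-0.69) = 1.00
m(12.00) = 9.00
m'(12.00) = 1.00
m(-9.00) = -12.00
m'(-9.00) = 1.00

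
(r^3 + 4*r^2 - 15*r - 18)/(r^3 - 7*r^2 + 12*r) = (r^2 + 7*r + 6)/(r*(r - 4))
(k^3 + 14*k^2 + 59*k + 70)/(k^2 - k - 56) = (k^2 + 7*k + 10)/(k - 8)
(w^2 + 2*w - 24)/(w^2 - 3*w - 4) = (w + 6)/(w + 1)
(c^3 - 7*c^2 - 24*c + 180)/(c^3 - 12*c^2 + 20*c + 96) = (c^2 - c - 30)/(c^2 - 6*c - 16)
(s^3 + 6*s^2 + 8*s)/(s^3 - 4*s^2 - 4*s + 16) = s*(s + 4)/(s^2 - 6*s + 8)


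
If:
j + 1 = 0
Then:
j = -1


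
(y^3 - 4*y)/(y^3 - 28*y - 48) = y*(y - 2)/(y^2 - 2*y - 24)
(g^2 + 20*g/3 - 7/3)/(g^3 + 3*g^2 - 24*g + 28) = (g - 1/3)/(g^2 - 4*g + 4)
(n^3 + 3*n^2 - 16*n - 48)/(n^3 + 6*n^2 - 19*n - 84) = (n + 4)/(n + 7)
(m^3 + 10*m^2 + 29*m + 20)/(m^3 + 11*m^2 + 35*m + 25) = (m + 4)/(m + 5)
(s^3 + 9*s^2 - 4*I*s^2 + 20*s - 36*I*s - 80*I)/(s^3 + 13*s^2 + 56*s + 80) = (s - 4*I)/(s + 4)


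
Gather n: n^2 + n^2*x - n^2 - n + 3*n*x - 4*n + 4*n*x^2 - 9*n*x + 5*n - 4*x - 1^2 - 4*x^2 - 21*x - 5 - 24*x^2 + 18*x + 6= n^2*x + n*(4*x^2 - 6*x) - 28*x^2 - 7*x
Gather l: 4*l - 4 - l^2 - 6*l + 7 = -l^2 - 2*l + 3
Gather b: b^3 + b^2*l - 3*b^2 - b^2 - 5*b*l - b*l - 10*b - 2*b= b^3 + b^2*(l - 4) + b*(-6*l - 12)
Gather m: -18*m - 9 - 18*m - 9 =-36*m - 18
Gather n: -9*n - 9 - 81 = -9*n - 90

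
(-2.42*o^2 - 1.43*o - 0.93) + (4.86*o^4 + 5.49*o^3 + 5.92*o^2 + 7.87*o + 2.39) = 4.86*o^4 + 5.49*o^3 + 3.5*o^2 + 6.44*o + 1.46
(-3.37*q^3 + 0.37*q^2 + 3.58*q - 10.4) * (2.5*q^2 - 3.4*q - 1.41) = -8.425*q^5 + 12.383*q^4 + 12.4437*q^3 - 38.6937*q^2 + 30.3122*q + 14.664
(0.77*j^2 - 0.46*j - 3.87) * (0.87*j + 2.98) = 0.6699*j^3 + 1.8944*j^2 - 4.7377*j - 11.5326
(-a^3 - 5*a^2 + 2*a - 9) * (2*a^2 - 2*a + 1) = -2*a^5 - 8*a^4 + 13*a^3 - 27*a^2 + 20*a - 9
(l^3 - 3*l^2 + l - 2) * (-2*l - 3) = -2*l^4 + 3*l^3 + 7*l^2 + l + 6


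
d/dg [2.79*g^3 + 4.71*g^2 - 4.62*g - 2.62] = 8.37*g^2 + 9.42*g - 4.62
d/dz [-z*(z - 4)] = 4 - 2*z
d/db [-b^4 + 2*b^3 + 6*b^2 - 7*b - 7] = -4*b^3 + 6*b^2 + 12*b - 7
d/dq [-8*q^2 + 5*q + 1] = 5 - 16*q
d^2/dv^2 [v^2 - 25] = 2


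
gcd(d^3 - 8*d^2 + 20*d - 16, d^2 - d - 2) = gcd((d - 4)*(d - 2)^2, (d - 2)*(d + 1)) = d - 2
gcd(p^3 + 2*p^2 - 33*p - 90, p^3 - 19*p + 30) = p + 5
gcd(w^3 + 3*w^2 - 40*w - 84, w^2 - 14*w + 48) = w - 6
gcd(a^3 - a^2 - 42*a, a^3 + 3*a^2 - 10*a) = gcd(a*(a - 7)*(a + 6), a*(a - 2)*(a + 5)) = a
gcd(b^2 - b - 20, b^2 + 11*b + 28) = b + 4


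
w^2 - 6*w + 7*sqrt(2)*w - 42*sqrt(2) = (w - 6)*(w + 7*sqrt(2))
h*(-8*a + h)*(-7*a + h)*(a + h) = 56*a^3*h + 41*a^2*h^2 - 14*a*h^3 + h^4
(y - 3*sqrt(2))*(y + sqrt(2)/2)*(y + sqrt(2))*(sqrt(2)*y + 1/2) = sqrt(2)*y^4 - 5*y^3/2 - 35*sqrt(2)*y^2/4 - 10*y - 3*sqrt(2)/2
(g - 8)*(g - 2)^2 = g^3 - 12*g^2 + 36*g - 32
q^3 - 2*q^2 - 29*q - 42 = (q - 7)*(q + 2)*(q + 3)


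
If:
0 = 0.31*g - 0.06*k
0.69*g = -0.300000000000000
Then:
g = -0.43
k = -2.25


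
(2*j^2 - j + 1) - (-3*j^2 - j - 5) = 5*j^2 + 6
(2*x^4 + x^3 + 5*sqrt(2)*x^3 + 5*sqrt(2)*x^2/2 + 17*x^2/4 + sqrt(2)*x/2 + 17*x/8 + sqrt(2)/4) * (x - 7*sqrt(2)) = 2*x^5 - 9*sqrt(2)*x^4 + x^4 - 263*x^3/4 - 9*sqrt(2)*x^3/2 - 117*sqrt(2)*x^2/4 - 263*x^2/8 - 117*sqrt(2)*x/8 - 7*x - 7/2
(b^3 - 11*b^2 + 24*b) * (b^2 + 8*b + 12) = b^5 - 3*b^4 - 52*b^3 + 60*b^2 + 288*b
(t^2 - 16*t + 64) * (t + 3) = t^3 - 13*t^2 + 16*t + 192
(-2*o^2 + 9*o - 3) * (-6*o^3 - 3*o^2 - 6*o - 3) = 12*o^5 - 48*o^4 + 3*o^3 - 39*o^2 - 9*o + 9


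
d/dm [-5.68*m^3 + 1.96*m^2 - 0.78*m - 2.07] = -17.04*m^2 + 3.92*m - 0.78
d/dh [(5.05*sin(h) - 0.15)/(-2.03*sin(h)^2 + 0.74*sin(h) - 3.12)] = (10.2515*sin(h)^2 - 0.609*sin(h) - 15.645)*cos(h)/(4.1209*sin(h)^4 - 3.0044*sin(h)^3 + 13.2148*sin(h)^2 - 4.6176*sin(h) + 9.7344)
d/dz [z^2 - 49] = 2*z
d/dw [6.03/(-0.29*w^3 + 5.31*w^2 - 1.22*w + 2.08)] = (5.2461*w^2 - 64.0386*w + 7.3566)/(0.29*w^3 - 5.31*w^2 + 1.22*w - 2.08)^2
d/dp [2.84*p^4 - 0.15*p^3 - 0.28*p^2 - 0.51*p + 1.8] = 11.36*p^3 - 0.45*p^2 - 0.56*p - 0.51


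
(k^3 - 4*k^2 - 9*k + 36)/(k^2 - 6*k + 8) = (k^2 - 9)/(k - 2)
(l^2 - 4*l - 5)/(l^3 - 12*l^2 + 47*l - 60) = (l + 1)/(l^2 - 7*l + 12)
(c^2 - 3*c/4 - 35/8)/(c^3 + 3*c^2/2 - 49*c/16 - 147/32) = 4*(2*c - 5)/(8*c^2 - 2*c - 21)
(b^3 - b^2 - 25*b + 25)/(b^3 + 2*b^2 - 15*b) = (b^2 - 6*b + 5)/(b*(b - 3))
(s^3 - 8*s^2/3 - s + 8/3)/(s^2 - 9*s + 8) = (3*s^2 - 5*s - 8)/(3*(s - 8))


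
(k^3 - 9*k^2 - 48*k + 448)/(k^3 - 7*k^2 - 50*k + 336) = (k - 8)/(k - 6)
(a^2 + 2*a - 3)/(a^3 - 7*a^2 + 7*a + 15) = (a^2 + 2*a - 3)/(a^3 - 7*a^2 + 7*a + 15)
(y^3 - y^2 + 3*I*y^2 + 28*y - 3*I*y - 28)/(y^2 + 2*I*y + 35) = (y^2 - y*(1 + 4*I) + 4*I)/(y - 5*I)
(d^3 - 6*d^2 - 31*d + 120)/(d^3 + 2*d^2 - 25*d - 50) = (d^2 - 11*d + 24)/(d^2 - 3*d - 10)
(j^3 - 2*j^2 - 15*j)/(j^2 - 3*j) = (j^2 - 2*j - 15)/(j - 3)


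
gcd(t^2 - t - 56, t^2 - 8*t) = t - 8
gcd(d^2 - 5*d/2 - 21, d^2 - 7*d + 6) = d - 6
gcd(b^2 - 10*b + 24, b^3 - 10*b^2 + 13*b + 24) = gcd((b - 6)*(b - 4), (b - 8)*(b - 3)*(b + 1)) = 1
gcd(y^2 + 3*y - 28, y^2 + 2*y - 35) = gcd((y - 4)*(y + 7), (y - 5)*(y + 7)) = y + 7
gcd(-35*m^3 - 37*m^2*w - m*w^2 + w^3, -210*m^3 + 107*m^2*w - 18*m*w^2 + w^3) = -7*m + w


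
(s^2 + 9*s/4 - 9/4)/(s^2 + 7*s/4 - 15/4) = (4*s - 3)/(4*s - 5)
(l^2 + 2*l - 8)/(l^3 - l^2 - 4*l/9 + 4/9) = 9*(l^2 + 2*l - 8)/(9*l^3 - 9*l^2 - 4*l + 4)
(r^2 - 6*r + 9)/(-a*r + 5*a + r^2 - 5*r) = (-r^2 + 6*r - 9)/(a*r - 5*a - r^2 + 5*r)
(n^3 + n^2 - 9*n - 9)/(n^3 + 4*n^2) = (n^3 + n^2 - 9*n - 9)/(n^2*(n + 4))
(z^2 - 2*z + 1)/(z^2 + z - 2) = (z - 1)/(z + 2)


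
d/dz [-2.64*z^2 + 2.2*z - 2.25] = 2.2 - 5.28*z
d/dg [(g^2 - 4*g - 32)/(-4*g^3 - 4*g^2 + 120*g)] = (g^4 - 8*g^3 - 70*g^2 - 64*g + 960)/(4*g^2*(g^4 + 2*g^3 - 59*g^2 - 60*g + 900))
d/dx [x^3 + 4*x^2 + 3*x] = 3*x^2 + 8*x + 3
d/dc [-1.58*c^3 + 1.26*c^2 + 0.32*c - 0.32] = -4.74*c^2 + 2.52*c + 0.32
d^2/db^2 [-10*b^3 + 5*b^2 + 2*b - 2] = 10 - 60*b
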